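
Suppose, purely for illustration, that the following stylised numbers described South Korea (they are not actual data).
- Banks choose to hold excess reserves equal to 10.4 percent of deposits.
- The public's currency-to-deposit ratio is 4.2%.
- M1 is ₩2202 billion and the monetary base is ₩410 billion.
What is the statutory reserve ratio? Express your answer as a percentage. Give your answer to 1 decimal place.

4.8%

Using m = M/MB = 2202/410 ≈ 5.370732. Since m = (1 + c)/(c + rr + e), the denominator satisfies c + rr + e = (1 + c)/m = (1 + 0.042) / 5.370732 ≈ 0.194015.
With c = 0.042 and e = 0.104, the statutory reserve ratio is 0.194015 − 0.042 − 0.104 = 0.048015.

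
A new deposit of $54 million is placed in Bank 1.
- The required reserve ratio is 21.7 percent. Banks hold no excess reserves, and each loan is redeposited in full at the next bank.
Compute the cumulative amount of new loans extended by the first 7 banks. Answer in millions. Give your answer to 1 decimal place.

Bank i lends (1 − rr)^i of the original deposit: Bank 1 lends 54·0.7830 = 42.2820, Bank 2 lends 54·0.7830² ≈ 33.1068, and so on.
Summing a geometric series: total = 54·[0.7830·(1 − 0.7830^7) / (1 − 0.7830)] ≈ 159.6896 million.

$159.7 million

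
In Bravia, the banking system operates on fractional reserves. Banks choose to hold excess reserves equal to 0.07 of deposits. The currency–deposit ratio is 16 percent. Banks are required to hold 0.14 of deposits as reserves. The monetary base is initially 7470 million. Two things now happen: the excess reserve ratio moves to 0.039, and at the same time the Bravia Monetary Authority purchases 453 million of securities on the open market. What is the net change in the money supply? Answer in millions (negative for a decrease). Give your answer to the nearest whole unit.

Before: m₁ = (1 + 0.16) / (0.14 + 0.07 + 0.16) ≈ 3.13514, MB₁ = 7470, so M₁ = 3.13514 × 7470 = 23419.4958 million.
After: m₂ = (1 + 0.16) / (0.14 + 0.039 + 0.16) ≈ 3.42183, MB₂ = 7470 + 453 = 7923, so M₂ = 3.42183 × 7923 ≈ 27111.1591 million.
ΔM = M₂ − M₁ = 27111.1591 − 23419.4958 = 3691.6633 million.

3692 million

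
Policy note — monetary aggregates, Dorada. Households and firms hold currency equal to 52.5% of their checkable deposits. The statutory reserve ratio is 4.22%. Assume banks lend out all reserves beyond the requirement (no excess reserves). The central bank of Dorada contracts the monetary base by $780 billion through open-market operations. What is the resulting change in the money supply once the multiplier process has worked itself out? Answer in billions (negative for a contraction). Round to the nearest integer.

The money multiplier is m = (1 + c) / (rr + c) = (1 + 0.525) / (0.0422 + 0.525) ≈ 2.6886.
The sale removes 780 billion of base, so ΔM = m × ΔMB = 2.6886 × (−780) = -2097.108 billion.

-2097 billion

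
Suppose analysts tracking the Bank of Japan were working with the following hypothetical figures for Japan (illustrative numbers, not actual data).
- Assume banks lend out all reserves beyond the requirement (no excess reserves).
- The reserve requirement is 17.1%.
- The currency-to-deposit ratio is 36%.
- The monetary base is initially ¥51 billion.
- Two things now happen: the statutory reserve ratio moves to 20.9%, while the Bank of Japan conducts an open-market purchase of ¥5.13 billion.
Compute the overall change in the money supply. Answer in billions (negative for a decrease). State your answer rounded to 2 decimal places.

Before: m₁ = (1 + 0.36) / (0.171 + 0.36) ≈ 2.56121, MB₁ = 51, so M₁ = 2.56121 × 51 ≈ 130.6217 billion.
After: m₂ = (1 + 0.36) / (0.209 + 0.36) ≈ 2.39016, MB₂ = 51 + 5.13 = 56.13, so M₂ = 2.39016 × 56.13 ≈ 134.1597 billion.
ΔM = M₂ − M₁ = 134.1597 − 130.6217 = 3.538 billion.

¥3.54 billion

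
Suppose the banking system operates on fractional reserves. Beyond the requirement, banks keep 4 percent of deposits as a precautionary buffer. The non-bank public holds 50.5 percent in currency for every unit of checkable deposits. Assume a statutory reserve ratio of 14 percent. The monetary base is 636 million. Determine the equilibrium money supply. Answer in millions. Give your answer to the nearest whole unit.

1397 million

The money multiplier is m = (1 + c) / (rr + e + c) = (1 + 0.505) / (0.14 + 0.04 + 0.505) ≈ 2.1971.
So M = m × MB = 2.1971 × 636 = 1397.3556 million.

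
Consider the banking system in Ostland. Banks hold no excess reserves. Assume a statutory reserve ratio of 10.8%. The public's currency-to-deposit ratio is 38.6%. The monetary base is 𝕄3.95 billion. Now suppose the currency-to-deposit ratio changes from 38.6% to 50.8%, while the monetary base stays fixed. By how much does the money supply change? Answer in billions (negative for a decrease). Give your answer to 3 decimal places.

Initially m₁ = (1 + 0.386) / (0.108 + 0.386) ≈ 2.80567, so M₁ = 2.80567 × 3.95 ≈ 11.0824 billion.
After the change m₂ = (1 + 0.508) / (0.108 + 0.508) ≈ 2.44805, so M₂ = 2.44805 × 3.95 ≈ 9.6698 billion.
ΔM = M₂ − M₁ = 9.6698 − 11.0824 = -1.4126 billion.

-1.413 billion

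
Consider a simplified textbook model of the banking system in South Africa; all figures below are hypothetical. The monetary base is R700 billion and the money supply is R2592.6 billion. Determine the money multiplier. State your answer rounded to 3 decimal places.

The money multiplier is m = M / MB = 2592.6 / 700 ≈ 3.70371.

3.704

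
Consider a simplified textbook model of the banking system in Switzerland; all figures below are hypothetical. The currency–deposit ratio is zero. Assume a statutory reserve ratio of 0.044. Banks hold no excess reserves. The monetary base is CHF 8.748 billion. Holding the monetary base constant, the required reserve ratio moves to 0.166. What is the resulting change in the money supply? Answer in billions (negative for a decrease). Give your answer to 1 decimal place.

-146.1 billion

Initially m₁ = 1 / (0.044) ≈ 22.7273, so M₁ = 22.7273 × 8.748 ≈ 198.8184 billion.
After the change m₂ = 1 / (0.166) ≈ 6.0241, so M₂ = 6.0241 × 8.748 ≈ 52.6988 billion.
ΔM = M₂ − M₁ = 52.6988 − 198.8184 = -146.1196 billion.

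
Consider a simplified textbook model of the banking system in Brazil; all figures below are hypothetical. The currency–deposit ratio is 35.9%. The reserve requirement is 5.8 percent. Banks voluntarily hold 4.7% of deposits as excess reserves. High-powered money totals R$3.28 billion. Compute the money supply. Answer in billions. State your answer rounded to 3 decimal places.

The money multiplier is m = (1 + c) / (rr + e + c) = (1 + 0.359) / (0.058 + 0.047 + 0.359) ≈ 2.92888.
So M = m × MB = 2.92888 × 3.28 ≈ 9.6067 billion.

R$9.607 billion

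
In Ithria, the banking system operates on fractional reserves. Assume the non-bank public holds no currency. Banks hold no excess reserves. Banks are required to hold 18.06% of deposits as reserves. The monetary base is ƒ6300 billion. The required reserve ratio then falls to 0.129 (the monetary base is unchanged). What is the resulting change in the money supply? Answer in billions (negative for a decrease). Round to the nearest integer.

ƒ13953 billion

Initially m₁ = 1 / (0.1806) ≈ 5.53710, so M₁ = 5.53710 × 6300 = 34883.73 billion.
After the change m₂ = 1 / (0.129) ≈ 7.75194, so M₂ = 7.75194 × 6300 = 48837.222 billion.
ΔM = M₂ − M₁ = 48837.222 − 34883.73 = 13953.492 billion.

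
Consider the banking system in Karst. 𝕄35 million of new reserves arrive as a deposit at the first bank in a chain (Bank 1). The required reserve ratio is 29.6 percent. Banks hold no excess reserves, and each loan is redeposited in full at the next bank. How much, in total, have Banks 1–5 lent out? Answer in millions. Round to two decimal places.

Bank i lends (1 − rr)^i of the original deposit: Bank 1 lends 35·0.7040 = 24.6400, Bank 2 lends 35·0.7040² ≈ 17.3466, and so on.
Summing a geometric series: total = 35·[0.7040·(1 − 0.7040^5) / (1 − 0.7040)] ≈ 68.8482 million.

𝕄68.85 million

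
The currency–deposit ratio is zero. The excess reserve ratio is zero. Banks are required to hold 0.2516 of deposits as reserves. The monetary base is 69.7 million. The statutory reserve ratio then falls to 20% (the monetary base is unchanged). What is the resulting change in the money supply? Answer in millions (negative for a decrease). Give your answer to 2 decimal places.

71.47 million

Initially m₁ = 1 / (0.2516) ≈ 3.97456, so M₁ = 3.97456 × 69.7 ≈ 277.0268 million.
After the change m₂ = 1 / (0.2) = 5, so M₂ = 5 × 69.7 = 348.5 million.
ΔM = M₂ − M₁ = 348.5 − 277.0268 = 71.4732 million.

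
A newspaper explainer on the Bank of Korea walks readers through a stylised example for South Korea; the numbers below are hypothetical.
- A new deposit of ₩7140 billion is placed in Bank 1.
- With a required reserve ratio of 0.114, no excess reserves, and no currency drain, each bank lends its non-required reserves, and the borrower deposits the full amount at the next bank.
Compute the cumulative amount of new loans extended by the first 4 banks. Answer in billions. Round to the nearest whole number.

₩21297 billion

Bank i lends (1 − rr)^i of the original deposit: Bank 1 lends 7140·0.8860 = 6326.0400, Bank 2 lends 7140·0.8860² ≈ 5604.8714, and so on.
Summing a geometric series: total = 7140·[0.8860·(1 − 0.8860^4) / (1 − 0.8860)] ≈ 21296.6292 billion.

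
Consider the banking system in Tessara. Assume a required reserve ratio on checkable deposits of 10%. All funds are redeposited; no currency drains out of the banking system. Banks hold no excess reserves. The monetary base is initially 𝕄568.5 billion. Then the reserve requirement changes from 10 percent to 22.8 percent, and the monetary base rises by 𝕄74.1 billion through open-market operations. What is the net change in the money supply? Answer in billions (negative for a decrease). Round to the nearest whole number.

Before: m₁ = 1 / (0.1) = 10, MB₁ = 568.5, so M₁ = 10 × 568.5 = 5685 billion.
After: m₂ = 1 / (0.228) ≈ 4.3860, MB₂ = 568.5 + 74.1 = 642.6, so M₂ = 4.3860 × 642.6 = 2818.4436 billion.
ΔM = M₂ − M₁ = 2818.4436 − 5685 = -2866.5564 billion.

-2867 billion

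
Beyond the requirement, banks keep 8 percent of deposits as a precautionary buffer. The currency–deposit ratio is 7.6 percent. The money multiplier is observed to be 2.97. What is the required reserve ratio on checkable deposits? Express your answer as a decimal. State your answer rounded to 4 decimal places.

Using m = 2.97. Since m = (1 + c)/(c + rr + e), the denominator satisfies c + rr + e = (1 + c)/m = (1 + 0.076) / 2.97 ≈ 0.362290.
With c = 0.076 and e = 0.08, the required reserve ratio on checkable deposits is 0.362290 − 0.076 − 0.08 = 0.20629.

0.2063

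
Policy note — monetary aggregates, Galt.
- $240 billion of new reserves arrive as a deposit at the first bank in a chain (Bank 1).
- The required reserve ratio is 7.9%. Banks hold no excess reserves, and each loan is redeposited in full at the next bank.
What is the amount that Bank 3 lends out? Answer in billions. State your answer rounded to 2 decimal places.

$187.50 billion

Each bank lends a fraction (1 − rr) = 0.9210 of the deposit it receives, so Bank 3 receives 240·0.9210^2 and lends 240·0.9210^3 ≈ 187.4952 billion.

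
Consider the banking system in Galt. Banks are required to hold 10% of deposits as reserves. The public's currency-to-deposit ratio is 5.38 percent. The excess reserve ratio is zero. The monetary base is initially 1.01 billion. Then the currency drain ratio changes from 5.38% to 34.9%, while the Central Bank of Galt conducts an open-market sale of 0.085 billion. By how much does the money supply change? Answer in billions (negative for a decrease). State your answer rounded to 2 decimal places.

Before: m₁ = (1 + 0.0538) / (0.1 + 0.0538) ≈ 6.8518, MB₁ = 1.01, so M₁ = 6.8518 × 1.01 ≈ 6.9203 billion.
After: m₂ = (1 + 0.349) / (0.1 + 0.349) ≈ 3.0045, MB₂ = 1.01 − 0.085 = 0.925, so M₂ = 3.0045 × 0.925 ≈ 2.7792 billion.
ΔM = M₂ − M₁ = 2.7792 − 6.9203 = -4.1411 billion.

-4.14 billion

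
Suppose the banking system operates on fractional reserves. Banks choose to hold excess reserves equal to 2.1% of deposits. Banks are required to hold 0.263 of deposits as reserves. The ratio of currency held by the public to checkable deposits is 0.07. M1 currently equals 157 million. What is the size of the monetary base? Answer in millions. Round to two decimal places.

The money multiplier is m = (1 + c) / (rr + e + c) = (1 + 0.07) / (0.263 + 0.021 + 0.07) ≈ 3.022599.
MB = M / m = 157 / 3.022599 ≈ 51.9421 million.

51.94 million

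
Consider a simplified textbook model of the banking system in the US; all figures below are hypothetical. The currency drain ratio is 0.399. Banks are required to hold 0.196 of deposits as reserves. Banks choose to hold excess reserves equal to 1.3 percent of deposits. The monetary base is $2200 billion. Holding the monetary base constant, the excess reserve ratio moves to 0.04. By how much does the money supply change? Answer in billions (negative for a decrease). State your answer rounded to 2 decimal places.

Initially m₁ = (1 + 0.399) / (0.196 + 0.013 + 0.399) ≈ 2.3009868, so M₁ = 2.3009868 × 2200 ≈ 5062.171 billion.
After the change m₂ = (1 + 0.399) / (0.196 + 0.04 + 0.399) ≈ 2.2031496, so M₂ = 2.2031496 × 2200 ≈ 4846.9291 billion.
ΔM = M₂ − M₁ = 4846.9291 − 5062.171 = -215.2419 billion.

-215.24 billion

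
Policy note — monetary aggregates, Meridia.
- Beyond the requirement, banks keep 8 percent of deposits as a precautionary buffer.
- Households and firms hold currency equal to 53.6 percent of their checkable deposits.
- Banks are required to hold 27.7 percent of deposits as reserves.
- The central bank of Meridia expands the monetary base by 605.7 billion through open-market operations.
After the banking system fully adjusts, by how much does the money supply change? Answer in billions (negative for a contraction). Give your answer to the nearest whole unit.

The money multiplier is m = (1 + c) / (rr + e + c) = (1 + 0.536) / (0.277 + 0.08 + 0.536) ≈ 1.72.
The purchase adds 605.7 billion of base, so ΔM = m × ΔMB = 1.72 × (+605.7) = 1041.804 billion.

1042 billion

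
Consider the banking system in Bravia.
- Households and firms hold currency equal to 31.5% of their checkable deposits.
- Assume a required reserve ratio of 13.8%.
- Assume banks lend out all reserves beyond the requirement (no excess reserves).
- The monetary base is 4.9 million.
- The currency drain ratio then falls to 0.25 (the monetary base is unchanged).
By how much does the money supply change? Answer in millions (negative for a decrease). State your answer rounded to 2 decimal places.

Initially m₁ = (1 + 0.315) / (0.138 + 0.315) ≈ 2.9029, so M₁ = 2.9029 × 4.9 ≈ 14.2242 million.
After the change m₂ = (1 + 0.25) / (0.138 + 0.25) ≈ 3.2216, so M₂ = 3.2216 × 4.9 ≈ 15.7858 million.
ΔM = M₂ − M₁ = 15.7858 − 14.2242 = 1.5616 million.

1.56 million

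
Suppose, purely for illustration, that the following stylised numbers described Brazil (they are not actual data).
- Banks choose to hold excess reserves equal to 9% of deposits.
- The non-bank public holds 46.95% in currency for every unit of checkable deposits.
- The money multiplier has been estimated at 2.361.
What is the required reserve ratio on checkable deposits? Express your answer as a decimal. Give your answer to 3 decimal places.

Using m = 2.361. Since m = (1 + c)/(c + rr + e), the denominator satisfies c + rr + e = (1 + c)/m = (1 + 0.4695) / 2.361 ≈ 0.622406.
With c = 0.4695 and e = 0.09, the required reserve ratio on checkable deposits is 0.622406 − 0.4695 − 0.09 = 0.062906.

0.063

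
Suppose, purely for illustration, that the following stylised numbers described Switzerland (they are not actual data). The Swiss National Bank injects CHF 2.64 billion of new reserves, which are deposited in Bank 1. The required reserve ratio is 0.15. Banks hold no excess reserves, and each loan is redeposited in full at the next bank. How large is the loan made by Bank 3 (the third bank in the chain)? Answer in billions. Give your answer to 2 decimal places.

Each bank lends a fraction (1 − rr) = 0.8500 of the deposit it receives, so Bank 3 receives 2.64·0.8500^2 and lends 2.64·0.8500^3 ≈ 1.6213 billion.

CHF 1.62 billion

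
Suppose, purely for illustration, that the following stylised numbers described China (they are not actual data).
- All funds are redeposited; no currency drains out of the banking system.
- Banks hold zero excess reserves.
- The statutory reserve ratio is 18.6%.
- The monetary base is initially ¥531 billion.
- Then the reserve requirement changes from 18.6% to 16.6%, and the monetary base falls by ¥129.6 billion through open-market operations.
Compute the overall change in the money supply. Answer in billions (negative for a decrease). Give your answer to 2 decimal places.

Before: m₁ = 1 / (0.186) ≈ 5.376344, MB₁ = 531, so M₁ = 5.376344 × 531 ≈ 2854.8387 billion.
After: m₂ = 1 / (0.166) ≈ 6.024096, MB₂ = 531 − 129.6 = 401.4, so M₂ = 6.024096 × 401.4 ≈ 2418.0721 billion.
ΔM = M₂ − M₁ = 2418.0721 − 2854.8387 = -436.7666 billion.

-436.77 billion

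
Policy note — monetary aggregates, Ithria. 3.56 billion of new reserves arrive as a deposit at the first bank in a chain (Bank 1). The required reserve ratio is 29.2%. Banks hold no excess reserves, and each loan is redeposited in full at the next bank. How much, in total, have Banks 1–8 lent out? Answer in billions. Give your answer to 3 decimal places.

8.087 billion

Bank i lends (1 − rr)^i of the original deposit: Bank 1 lends 3.56·0.7080 ≈ 2.5205, Bank 2 lends 3.56·0.7080² ≈ 1.7845, and so on.
Summing a geometric series: total = 3.56·[0.7080·(1 − 0.7080^8) / (1 − 0.7080)] ≈ 8.0868 billion.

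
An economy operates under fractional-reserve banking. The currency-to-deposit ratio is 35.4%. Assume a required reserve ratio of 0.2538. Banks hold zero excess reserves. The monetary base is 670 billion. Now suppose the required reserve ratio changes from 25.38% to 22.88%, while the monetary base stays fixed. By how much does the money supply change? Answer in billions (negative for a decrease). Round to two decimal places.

Initially m₁ = (1 + 0.354) / (0.2538 + 0.354) ≈ 2.227706, so M₁ = 2.227706 × 670 ≈ 1492.563 billion.
After the change m₂ = (1 + 0.354) / (0.2288 + 0.354) ≈ 2.323267, so M₂ = 2.323267 × 670 ≈ 1556.5889 billion.
ΔM = M₂ − M₁ = 1556.5889 − 1492.563 = 64.0259 billion.

64.03 billion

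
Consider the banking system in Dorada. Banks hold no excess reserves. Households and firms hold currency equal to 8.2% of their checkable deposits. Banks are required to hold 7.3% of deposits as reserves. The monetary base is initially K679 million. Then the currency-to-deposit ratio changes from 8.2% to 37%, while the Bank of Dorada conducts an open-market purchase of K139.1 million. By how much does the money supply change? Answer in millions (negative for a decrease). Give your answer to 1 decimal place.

-2209.8 million

Before: m₁ = (1 + 0.082) / (0.073 + 0.082) ≈ 6.98065, MB₁ = 679, so M₁ = 6.98065 × 679 ≈ 4739.8614 million.
After: m₂ = (1 + 0.37) / (0.073 + 0.37) ≈ 3.09255, MB₂ = 679 + 139.1 = 818.1, so M₂ = 3.09255 × 818.1 ≈ 2530.0152 million.
ΔM = M₂ − M₁ = 2530.0152 − 4739.8614 = -2209.8462 million.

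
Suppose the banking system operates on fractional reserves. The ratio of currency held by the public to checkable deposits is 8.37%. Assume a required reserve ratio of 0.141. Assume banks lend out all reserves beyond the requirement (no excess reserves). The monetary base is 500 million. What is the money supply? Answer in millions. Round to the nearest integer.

The money multiplier is m = (1 + c) / (rr + c) = (1 + 0.0837) / (0.141 + 0.0837) ≈ 4.8229.
So M = m × MB = 4.8229 × 500 = 2411.45 million.

2411 million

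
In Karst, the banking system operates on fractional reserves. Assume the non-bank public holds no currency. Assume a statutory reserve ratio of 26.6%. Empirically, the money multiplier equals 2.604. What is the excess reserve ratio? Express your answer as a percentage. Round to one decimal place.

11.8%

Using m = 2.604. Since m = (1 + c)/(c + rr + e), the denominator satisfies c + rr + e = (1 + c)/m = (1 + 0) / 2.604 ≈ 0.384025.
With c = 0 and rr = 0.266, the excess reserve ratio is 0.384025 − 0 − 0.266 = 0.118025.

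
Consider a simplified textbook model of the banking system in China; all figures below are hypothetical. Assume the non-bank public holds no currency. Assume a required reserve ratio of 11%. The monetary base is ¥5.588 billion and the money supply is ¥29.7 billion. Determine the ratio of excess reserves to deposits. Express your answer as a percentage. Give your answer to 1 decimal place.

Using m = M/MB = 29.7/5.588 ≈ 5.314961. Since m = (1 + c)/(c + rr + e), the denominator satisfies c + rr + e = (1 + c)/m = (1 + 0) / 5.314961 ≈ 0.188148.
With c = 0 and rr = 0.11, the ratio of excess reserves to deposits is 0.188148 − 0 − 0.11 = 0.078148.

7.8%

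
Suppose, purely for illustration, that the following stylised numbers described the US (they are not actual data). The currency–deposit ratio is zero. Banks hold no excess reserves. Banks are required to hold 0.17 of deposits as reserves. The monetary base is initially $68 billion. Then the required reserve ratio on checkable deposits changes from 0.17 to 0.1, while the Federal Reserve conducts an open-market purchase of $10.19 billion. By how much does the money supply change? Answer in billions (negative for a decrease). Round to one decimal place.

$381.9 billion

Before: m₁ = 1 / (0.17) ≈ 5.8824, MB₁ = 68, so M₁ = 5.8824 × 68 = 400.0032 billion.
After: m₂ = 1 / (0.1) = 10, MB₂ = 68 + 10.19 = 78.19, so M₂ = 10 × 78.19 = 781.9 billion.
ΔM = M₂ − M₁ = 781.9 − 400.0032 = 381.8968 billion.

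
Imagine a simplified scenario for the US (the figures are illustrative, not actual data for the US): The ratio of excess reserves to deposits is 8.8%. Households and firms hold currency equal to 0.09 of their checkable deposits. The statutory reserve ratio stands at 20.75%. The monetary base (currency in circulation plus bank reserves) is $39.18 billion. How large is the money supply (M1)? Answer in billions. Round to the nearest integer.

$111 billion

The money multiplier is m = (1 + c) / (rr + e + c) = (1 + 0.09) / (0.2075 + 0.088 + 0.09) ≈ 2.8275.
So M = m × MB = 2.8275 × 39.18 ≈ 110.7815 billion.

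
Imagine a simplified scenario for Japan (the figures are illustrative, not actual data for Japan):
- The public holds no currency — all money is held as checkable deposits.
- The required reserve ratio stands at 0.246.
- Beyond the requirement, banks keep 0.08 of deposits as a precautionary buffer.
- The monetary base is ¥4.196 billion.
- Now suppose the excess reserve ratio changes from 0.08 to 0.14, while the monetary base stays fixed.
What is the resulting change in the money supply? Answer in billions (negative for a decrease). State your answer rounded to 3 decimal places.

-2.001 billion

Initially m₁ = 1 / (0.246 + 0.08) ≈ 3.06748, so M₁ = 3.06748 × 4.196 ≈ 12.8711 billion.
After the change m₂ = 1 / (0.246 + 0.14) ≈ 2.59067, so M₂ = 2.59067 × 4.196 ≈ 10.8705 billion.
ΔM = M₂ − M₁ = 10.8705 − 12.8711 = -2.0006 billion.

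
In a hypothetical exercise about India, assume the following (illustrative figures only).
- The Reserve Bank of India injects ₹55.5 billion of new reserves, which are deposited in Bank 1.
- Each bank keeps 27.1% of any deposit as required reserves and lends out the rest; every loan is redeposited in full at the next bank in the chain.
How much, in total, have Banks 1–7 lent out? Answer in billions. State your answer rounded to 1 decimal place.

Bank i lends (1 − rr)^i of the original deposit: Bank 1 lends 55.5·0.7290 = 40.4595, Bank 2 lends 55.5·0.7290² ≈ 29.4950, and so on.
Summing a geometric series: total = 55.5·[0.7290·(1 − 0.7290^7) / (1 − 0.7290)] ≈ 132.9611 billion.

₹133.0 billion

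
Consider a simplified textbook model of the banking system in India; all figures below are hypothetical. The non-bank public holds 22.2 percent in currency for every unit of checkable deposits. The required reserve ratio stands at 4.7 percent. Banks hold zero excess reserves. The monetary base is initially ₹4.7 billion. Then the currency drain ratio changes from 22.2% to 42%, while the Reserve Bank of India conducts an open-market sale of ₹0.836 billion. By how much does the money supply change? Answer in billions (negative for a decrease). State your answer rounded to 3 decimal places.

-9.602 billion

Before: m₁ = (1 + 0.222) / (0.047 + 0.222) ≈ 4.54275, MB₁ = 4.7, so M₁ = 4.54275 × 4.7 ≈ 21.3509 billion.
After: m₂ = (1 + 0.42) / (0.047 + 0.42) ≈ 3.04069, MB₂ = 4.7 − 0.836 = 3.864, so M₂ = 3.04069 × 3.864 ≈ 11.7492 billion.
ΔM = M₂ − M₁ = 11.7492 − 21.3509 = -9.6017 billion.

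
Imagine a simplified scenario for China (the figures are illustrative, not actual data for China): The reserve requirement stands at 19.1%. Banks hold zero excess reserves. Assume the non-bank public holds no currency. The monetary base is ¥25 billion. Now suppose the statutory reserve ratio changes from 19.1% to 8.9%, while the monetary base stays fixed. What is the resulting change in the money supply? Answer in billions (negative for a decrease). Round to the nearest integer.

¥150 billion

Initially m₁ = 1 / (0.191) ≈ 5.2356, so M₁ = 5.2356 × 25 = 130.89 billion.
After the change m₂ = 1 / (0.089) ≈ 11.2360, so M₂ = 11.2360 × 25 = 280.9 billion.
ΔM = M₂ − M₁ = 280.9 − 130.89 = 150.01 billion.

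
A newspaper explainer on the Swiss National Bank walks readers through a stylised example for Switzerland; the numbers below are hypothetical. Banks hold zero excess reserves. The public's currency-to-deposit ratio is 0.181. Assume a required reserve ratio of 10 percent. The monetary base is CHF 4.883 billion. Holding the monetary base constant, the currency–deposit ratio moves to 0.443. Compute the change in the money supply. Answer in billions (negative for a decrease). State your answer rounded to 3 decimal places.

Initially m₁ = (1 + 0.181) / (0.1 + 0.181) ≈ 4.20285, so M₁ = 4.20285 × 4.883 ≈ 20.5225 billion.
After the change m₂ = (1 + 0.443) / (0.1 + 0.443) ≈ 2.65746, so M₂ = 2.65746 × 4.883 ≈ 12.9764 billion.
ΔM = M₂ − M₁ = 12.9764 − 20.5225 = -7.5461 billion.

-7.546 billion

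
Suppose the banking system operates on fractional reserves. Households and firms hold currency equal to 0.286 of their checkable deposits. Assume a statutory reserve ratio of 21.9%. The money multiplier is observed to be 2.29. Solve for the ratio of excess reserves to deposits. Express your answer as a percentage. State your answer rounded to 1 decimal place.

5.7%

Using m = 2.29. Since m = (1 + c)/(c + rr + e), the denominator satisfies c + rr + e = (1 + c)/m = (1 + 0.286) / 2.29 ≈ 0.561572.
With c = 0.286 and rr = 0.219, the ratio of excess reserves to deposits is 0.561572 − 0.286 − 0.219 = 0.056572.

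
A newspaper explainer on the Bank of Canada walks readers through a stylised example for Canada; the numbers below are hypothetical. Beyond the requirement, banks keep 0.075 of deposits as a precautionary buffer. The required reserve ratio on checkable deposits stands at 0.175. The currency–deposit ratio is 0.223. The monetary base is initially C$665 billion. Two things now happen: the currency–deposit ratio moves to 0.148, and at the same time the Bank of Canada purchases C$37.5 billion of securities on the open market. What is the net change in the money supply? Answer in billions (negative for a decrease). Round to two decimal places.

C$306.87 billion

Before: m₁ = (1 + 0.223) / (0.175 + 0.075 + 0.223) ≈ 2.585624, MB₁ = 665, so M₁ = 2.585624 × 665 ≈ 1719.44 billion.
After: m₂ = (1 + 0.148) / (0.175 + 0.075 + 0.148) ≈ 2.884422, MB₂ = 665 + 37.5 = 702.5, so M₂ = 2.884422 × 702.5 ≈ 2026.3065 billion.
ΔM = M₂ − M₁ = 2026.3065 − 1719.44 = 306.8665 billion.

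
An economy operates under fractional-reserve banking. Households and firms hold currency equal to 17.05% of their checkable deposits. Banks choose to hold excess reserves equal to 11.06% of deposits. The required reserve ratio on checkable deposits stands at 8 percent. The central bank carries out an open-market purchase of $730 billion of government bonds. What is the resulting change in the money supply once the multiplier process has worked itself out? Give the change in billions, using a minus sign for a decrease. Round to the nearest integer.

$2366 billion

The money multiplier is m = (1 + c) / (rr + e + c) = (1 + 0.1705) / (0.08 + 0.1106 + 0.1705) ≈ 3.2415.
The purchase adds 730 billion of base, so ΔM = m × ΔMB = 3.2415 × (+730) = 2366.295 billion.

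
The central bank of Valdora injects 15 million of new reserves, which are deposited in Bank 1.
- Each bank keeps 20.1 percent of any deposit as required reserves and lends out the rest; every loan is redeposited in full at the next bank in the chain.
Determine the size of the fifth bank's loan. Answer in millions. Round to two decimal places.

4.88 million

Each bank lends a fraction (1 − rr) = 0.7990 of the deposit it receives, so Bank 5 receives 15·0.7990^4 and lends 15·0.7990^5 ≈ 4.8846 million.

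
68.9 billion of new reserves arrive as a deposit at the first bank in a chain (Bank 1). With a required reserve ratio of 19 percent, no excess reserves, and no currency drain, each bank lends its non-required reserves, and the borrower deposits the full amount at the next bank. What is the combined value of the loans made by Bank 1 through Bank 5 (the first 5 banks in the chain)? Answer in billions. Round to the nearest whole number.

191 billion

Bank i lends (1 − rr)^i of the original deposit: Bank 1 lends 68.9·0.8100 = 55.8090, Bank 2 lends 68.9·0.8100² ≈ 45.2053, and so on.
Summing a geometric series: total = 68.9·[0.8100·(1 − 0.8100^5) / (1 − 0.8100)] ≈ 191.3137 billion.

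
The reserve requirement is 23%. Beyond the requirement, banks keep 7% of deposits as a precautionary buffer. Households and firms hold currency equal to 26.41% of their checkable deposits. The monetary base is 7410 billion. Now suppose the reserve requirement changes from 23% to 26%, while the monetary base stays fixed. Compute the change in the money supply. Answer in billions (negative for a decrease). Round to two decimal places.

-838.50 billion

Initially m₁ = (1 + 0.2641) / (0.23 + 0.07 + 0.2641) ≈ 2.2409147, so M₁ = 2.2409147 × 7410 ≈ 16605.1779 billion.
After the change m₂ = (1 + 0.2641) / (0.26 + 0.07 + 0.2641) ≈ 2.1277563, so M₂ = 2.1277563 × 7410 ≈ 15766.6742 billion.
ΔM = M₂ − M₁ = 15766.6742 − 16605.1779 = -838.5037 billion.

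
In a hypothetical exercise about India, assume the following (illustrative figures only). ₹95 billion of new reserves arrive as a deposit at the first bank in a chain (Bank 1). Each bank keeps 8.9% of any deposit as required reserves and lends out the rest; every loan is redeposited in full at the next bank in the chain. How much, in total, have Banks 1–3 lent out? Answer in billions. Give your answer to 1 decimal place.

Bank i lends (1 − rr)^i of the original deposit: Bank 1 lends 95·0.9110 = 86.5450, Bank 2 lends 95·0.9110² ≈ 78.8425, and so on.
Summing a geometric series: total = 95·[0.9110·(1 − 0.9110^3) / (1 − 0.9110)] ≈ 237.2130 billion.

₹237.2 billion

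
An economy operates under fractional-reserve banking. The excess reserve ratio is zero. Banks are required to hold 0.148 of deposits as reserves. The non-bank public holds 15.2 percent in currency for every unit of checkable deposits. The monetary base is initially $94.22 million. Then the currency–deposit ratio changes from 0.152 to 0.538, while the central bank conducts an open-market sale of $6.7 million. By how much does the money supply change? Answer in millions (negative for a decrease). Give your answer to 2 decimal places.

-165.59 million

Before: m₁ = (1 + 0.152) / (0.148 + 0.152) = 3.84, MB₁ = 94.22, so M₁ = 3.84 × 94.22 = 361.8048 million.
After: m₂ = (1 + 0.538) / (0.148 + 0.538) ≈ 2.24198, MB₂ = 94.22 − 6.7 = 87.52, so M₂ = 2.24198 × 87.52 ≈ 196.2181 million.
ΔM = M₂ − M₁ = 196.2181 − 361.8048 = -165.5867 million.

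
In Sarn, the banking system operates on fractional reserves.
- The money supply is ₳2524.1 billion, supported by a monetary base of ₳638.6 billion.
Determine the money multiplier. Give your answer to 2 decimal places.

3.95

The money multiplier is m = M / MB = 2524.1 / 638.6 ≈ 3.95255.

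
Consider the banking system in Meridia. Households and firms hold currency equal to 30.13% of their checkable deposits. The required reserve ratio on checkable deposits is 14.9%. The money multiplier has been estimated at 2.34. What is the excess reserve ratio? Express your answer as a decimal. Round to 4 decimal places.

0.1058

Using m = 2.34. Since m = (1 + c)/(c + rr + e), the denominator satisfies c + rr + e = (1 + c)/m = (1 + 0.3013) / 2.34 ≈ 0.556111.
With c = 0.3013 and rr = 0.149, the excess reserve ratio is 0.556111 − 0.3013 − 0.149 = 0.105811.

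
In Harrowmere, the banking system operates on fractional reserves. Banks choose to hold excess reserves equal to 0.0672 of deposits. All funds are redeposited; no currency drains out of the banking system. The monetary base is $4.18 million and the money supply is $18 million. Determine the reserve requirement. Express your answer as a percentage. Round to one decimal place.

16.5%

Using m = M/MB = 18/4.18 ≈ 4.306220. Since m = (1 + c)/(c + rr + e), the denominator satisfies c + rr + e = (1 + c)/m = (1 + 0) / 4.306220 ≈ 0.232222.
With c = 0 and e = 0.0672, the reserve requirement is 0.232222 − 0 − 0.0672 = 0.165022.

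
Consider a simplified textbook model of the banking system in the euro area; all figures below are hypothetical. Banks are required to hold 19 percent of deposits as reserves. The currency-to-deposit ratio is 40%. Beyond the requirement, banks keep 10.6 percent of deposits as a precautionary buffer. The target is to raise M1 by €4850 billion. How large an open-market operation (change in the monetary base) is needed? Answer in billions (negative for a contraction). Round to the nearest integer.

€2411 billion

The money multiplier is m = (1 + c) / (rr + e + c) = (1 + 0.4) / (0.19 + 0.106 + 0.4) ≈ 2.01149.
ΔMB = ΔM / m = (+4850) / 2.01149 ≈ 2411.148 billion.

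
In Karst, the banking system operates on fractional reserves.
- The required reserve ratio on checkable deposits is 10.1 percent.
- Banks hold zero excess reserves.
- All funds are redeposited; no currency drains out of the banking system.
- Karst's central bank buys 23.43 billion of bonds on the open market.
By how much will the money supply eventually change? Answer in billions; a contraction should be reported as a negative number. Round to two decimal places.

231.98 billion

The simple money multiplier is m = 1/rr = 1/0.101 ≈ 9.90099.
An open-market purchase increases the monetary base by 23.43 billion, so ΔM = m × ΔMB = 9.90099 × 23.43 ≈ 231.9802 billion.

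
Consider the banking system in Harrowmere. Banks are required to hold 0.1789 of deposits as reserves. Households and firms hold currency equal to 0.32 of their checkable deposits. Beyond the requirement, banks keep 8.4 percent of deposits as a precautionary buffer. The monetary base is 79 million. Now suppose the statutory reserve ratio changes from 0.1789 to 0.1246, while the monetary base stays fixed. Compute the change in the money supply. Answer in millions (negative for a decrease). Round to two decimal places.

18.38 million

Initially m₁ = (1 + 0.32) / (0.1789 + 0.084 + 0.32) ≈ 2.26454, so M₁ = 2.26454 × 79 ≈ 178.8987 million.
After the change m₂ = (1 + 0.32) / (0.1246 + 0.084 + 0.32) ≈ 2.49716, so M₂ = 2.49716 × 79 ≈ 197.2756 million.
ΔM = M₂ − M₁ = 197.2756 − 178.8987 = 18.3769 million.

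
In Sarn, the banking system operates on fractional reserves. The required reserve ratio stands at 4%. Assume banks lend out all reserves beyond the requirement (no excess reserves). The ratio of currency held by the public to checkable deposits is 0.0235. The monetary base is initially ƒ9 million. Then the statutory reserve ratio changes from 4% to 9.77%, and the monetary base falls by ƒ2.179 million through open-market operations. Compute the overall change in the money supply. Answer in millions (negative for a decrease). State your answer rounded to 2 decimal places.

Before: m₁ = (1 + 0.0235) / (0.04 + 0.0235) ≈ 16.1181, MB₁ = 9, so M₁ = 16.1181 × 9 = 145.0629 million.
After: m₂ = (1 + 0.0235) / (0.0977 + 0.0235) ≈ 8.4447, MB₂ = 9 − 2.179 = 6.821, so M₂ = 8.4447 × 6.821 ≈ 57.6013 million.
ΔM = M₂ − M₁ = 57.6013 − 145.0629 = -87.4616 million.

-87.46 million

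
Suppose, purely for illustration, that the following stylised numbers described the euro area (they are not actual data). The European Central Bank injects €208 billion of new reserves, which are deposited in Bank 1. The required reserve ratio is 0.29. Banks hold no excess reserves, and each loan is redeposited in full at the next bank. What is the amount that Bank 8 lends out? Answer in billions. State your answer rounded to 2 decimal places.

€13.43 billion

Each bank lends a fraction (1 − rr) = 0.7100 of the deposit it receives, so Bank 8 receives 208·0.7100^7 and lends 208·0.7100^8 ≈ 13.4317 billion.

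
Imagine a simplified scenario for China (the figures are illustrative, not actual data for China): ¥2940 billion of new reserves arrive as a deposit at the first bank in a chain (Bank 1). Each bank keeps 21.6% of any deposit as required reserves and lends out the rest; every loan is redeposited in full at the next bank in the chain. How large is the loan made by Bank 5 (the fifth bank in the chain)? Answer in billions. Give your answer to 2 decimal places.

¥870.82 billion

Each bank lends a fraction (1 − rr) = 0.7840 of the deposit it receives, so Bank 5 receives 2940·0.7840^4 and lends 2940·0.7840^5 ≈ 870.8185 billion.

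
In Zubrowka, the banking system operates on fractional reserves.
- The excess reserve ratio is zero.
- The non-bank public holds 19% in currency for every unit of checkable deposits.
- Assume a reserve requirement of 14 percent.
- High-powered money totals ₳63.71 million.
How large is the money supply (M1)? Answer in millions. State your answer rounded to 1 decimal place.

The money multiplier is m = (1 + c) / (rr + c) = (1 + 0.19) / (0.14 + 0.19) ≈ 3.6061.
So M = m × MB = 3.6061 × 63.71 ≈ 229.7446 million.

₳229.7 million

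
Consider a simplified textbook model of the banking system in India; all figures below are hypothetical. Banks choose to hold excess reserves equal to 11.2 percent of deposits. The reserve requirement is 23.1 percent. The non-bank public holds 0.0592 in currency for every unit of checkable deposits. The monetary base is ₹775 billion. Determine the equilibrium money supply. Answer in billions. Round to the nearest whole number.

₹2041 billion

The money multiplier is m = (1 + c) / (rr + e + c) = (1 + 0.0592) / (0.231 + 0.112 + 0.0592) ≈ 2.6335.
So M = m × MB = 2.6335 × 775 = 2040.9625 billion.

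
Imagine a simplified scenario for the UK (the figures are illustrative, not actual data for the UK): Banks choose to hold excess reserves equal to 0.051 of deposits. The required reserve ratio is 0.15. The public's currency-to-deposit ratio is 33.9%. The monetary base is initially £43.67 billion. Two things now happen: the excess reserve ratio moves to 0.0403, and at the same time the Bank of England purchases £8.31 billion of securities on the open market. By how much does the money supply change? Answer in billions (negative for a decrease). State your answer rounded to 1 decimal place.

Before: m₁ = (1 + 0.339) / (0.15 + 0.051 + 0.339) ≈ 2.4796, MB₁ = 43.67, so M₁ = 2.4796 × 43.67 ≈ 108.2841 billion.
After: m₂ = (1 + 0.339) / (0.15 + 0.0403 + 0.339) ≈ 2.5298, MB₂ = 43.67 + 8.31 = 51.98, so M₂ = 2.5298 × 51.98 ≈ 131.499 billion.
ΔM = M₂ − M₁ = 131.499 − 108.2841 = 23.2149 billion.

£23.2 billion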